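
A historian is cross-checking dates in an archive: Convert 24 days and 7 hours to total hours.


Days: 24
Extra hours: 7
Hours per day: 24
Days to hours: 24 x 24 = 576
Total: 576 + 7 = 583

583


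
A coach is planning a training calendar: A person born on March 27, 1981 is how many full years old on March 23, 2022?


Birth: 1981-03-27
Reference: 2022-03-23
Year difference: 2022 - 1981 = 41
Has birthday (03-27) occurred by 03-23? No
Birthday not yet reached this year -> subtract 1
Age in full years: 40

40


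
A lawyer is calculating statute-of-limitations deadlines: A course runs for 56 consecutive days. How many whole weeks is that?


Total days: 56
Days per week: 7
Division: 56 / 7 = 8 remainder 0
Complete weeks: 8
Remaining days: 0

8


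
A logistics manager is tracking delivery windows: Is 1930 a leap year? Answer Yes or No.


Year: 1930
Divisible by 4? 1930 / 4 = 482.5 -> No
Not divisible by 4, so NOT a leap year

No


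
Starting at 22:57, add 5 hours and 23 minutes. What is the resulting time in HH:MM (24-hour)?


Start time: 22:57
Adding: 5 hours 23 minutes
Minutes: 57 + 23 = 80
Minute overflow: 80 >= 60, so carry 1 hour, minutes = 20
Hours: 22 + 5 + 1 = 28
Hour wraparound: 28 mod 24 = 4
Result: 04:20

04:20


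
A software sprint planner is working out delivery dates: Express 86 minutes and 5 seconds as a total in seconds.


Minutes: 86
Seconds: 5
Convert minutes to seconds: 86 x 60 = 5160
Add remaining seconds: 5160 + 5 = 5165

5165


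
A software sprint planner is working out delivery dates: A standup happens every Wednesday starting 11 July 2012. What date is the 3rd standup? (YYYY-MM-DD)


First occurrence: 2012-07-11 (occurrence 1)
Each occurrence is 7 days after the previous.
Occurrence 3 is 2 weeks after the first.
2 weeks = 14 days
2012-07-11 + 14 days = 2012-07-25

2012-07-25


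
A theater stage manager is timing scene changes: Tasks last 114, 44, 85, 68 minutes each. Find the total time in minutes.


Durations: 114, 44, 85, 68
Running sum: 114
+ 44 = 158
+ 85 = 243
+ 68 = 311
Total duration: 311 minutes
That is 5 hours and 11 minutes

311


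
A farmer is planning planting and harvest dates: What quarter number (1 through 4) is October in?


Month: October (month 10)
Q1: January-March (months 1-3)
Q2: April-June (months 4-6)
Q3: July-September (months 7-9)
Q4: October-December (months 10-12)
Month 10 falls in Q4

4


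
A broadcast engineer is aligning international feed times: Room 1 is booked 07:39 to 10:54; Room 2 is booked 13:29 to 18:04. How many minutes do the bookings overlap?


Interval A: [459, 654] minutes from midnight
Interval B: [809, 1084] minutes from midnight
Overlap start = max(459, 809) = 809
Overlap end = min(654, 1084) = 654
End <= start, so the intervals do not overlap: 0 minutes

0


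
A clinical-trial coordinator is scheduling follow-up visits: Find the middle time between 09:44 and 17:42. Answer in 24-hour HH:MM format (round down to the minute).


Start time: 09:44 = 584 minutes from midnight
End time: 17:42 = 1062 minutes from midnight
Sum: 584 + 1062 = 1646
Midpoint: 1646 / 2 = 823 minutes
Convert: 823 / 60 = 13 hours, 43 minutes
Result: 13:43

13:43


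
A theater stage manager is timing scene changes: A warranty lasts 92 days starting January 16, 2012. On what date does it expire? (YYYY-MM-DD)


Start: 2012-01-16
Adding 92 days
Days remaining in January: 15
After January: 77 days still to add
February 2012: 29 days, 48 remaining
March 2012: 31 days, 17 remaining
April 2012 has 30 days, need 17
Result: 2012-04-17

2012-04-17


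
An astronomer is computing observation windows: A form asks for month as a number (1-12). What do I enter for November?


Calendar month order:
10. October
11. November <--
12. December
November is month number 11

11


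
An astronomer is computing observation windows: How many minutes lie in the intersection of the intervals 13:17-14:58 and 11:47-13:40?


Interval A: [797, 898] minutes from midnight
Interval B: [707, 820] minutes from midnight
Overlap start = max(797, 707) = 797
Overlap end = min(898, 820) = 820
Overlap = 820 - 797 = 23 minutes

23


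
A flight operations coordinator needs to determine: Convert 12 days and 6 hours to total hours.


Days: 12
Extra hours: 6
Hours per day: 24
Days to hours: 12 x 24 = 288
Total: 288 + 6 = 294

294


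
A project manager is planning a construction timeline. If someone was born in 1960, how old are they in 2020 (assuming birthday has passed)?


Birth year: 1960
Current year: 2020
Age = current year - birth year
Age = 2020 - 1960 = 60

60


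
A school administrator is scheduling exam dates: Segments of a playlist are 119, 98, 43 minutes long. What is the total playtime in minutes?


Durations: 119, 98, 43
Running sum: 119
+ 98 = 217
+ 43 = 260
Total duration: 260 minutes
That is 4 hours and 20 minutes

260


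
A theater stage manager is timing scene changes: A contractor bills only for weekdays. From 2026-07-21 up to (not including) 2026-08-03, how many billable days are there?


Start: 2026-07-21 (Tuesday)
End (exclusive): 2026-08-03 (Monday)
Total calendar days: 13
Full weeks: 13 // 7 = 1 -> 5 weekdays
Remaining 6 days starting on Tuesday:
  Tue(w), Wed(w), Thu(w), Fri(w), Sat(-), Sun(-) -> 4 weekdays
Total business days: 5 + 4 = 9

9


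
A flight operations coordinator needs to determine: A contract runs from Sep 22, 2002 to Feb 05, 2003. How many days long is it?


Start date: 2002-09-22
End date: 2003-02-05
Sep 2002: +9 days
Oct 2002: +31 days
Nov 2002: +30 days
... (3 more months)
Total: 136 days

136


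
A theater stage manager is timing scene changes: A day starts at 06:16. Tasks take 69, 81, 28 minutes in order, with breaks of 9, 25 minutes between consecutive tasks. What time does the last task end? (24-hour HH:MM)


Start: 06:16 = 376 min from midnight
  after task 1 (69 min): 07:25
  after break (9 min): 07:34
  after task 2 (81 min): 08:55
  after break (25 min): 09:20
  after task 3 (28 min): 09:48
Total elapsed: 212 minutes
End time: 09:48

09:48


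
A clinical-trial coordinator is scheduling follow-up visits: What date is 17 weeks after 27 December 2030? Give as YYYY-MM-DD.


Start: 2030-12-27
Weeks to add: 17
Convert to days: 17 x 7 = 119 days
Add 119 days to 2030-12-27
Result: 2031-04-25

2031-04-25


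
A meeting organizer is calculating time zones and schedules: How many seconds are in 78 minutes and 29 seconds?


Minutes: 78
Extra seconds: 29
Seconds per minute: 60
Minutes to seconds: 78 x 60 = 4680
Total: 4680 + 29 = 4709

4709


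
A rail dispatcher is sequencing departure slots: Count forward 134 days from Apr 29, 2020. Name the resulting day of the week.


Start: 2020-04-29 (Wednesday)
Step 1 - find target date: add 134 days
  2020-04-29 + 134 days = 2020-09-10
Step 2 - day of week:
  134 mod 7 = 1
  Wednesday + 1 days -> Thursday
Result: Thursday (2020-09-10)

Thursday


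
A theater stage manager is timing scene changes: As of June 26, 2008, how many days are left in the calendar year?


Start: June 26, 2008
End: December 31, 2008
Days left in June: 4
July: 31
August: 31
September: 30
October: 31
... plus remaining months
Sum of remaining months: 184
Total: 4 + 184 = 188

188


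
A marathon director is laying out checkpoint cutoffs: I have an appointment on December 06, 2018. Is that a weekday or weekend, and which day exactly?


Date: 2018-12-06
January 1, 2018 is a Monday
Day of year: 340
Offset from Jan 1: 339 days
339 mod 7 = 3
Result: Thursday

Thursday


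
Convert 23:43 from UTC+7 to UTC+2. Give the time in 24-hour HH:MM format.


Local time: 23:43 at UTC+7 (offset 7h)
Target zone: UTC+2 (offset 2h)
Difference: 2 - (7) = -5 hours
Calculation: 23 + (-5) = 18
Result: 18:43

18:43


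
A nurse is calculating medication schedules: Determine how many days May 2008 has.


Month: May
Year: 2008
May is a 31-day month
Total: 31 days

31


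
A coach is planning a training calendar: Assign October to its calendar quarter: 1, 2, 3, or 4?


Month: October (month 10)
Q1: January-March (months 1-3)
Q2: April-June (months 4-6)
Q3: July-September (months 7-9)
Q4: October-December (months 10-12)
Month 10 falls in Q4

4


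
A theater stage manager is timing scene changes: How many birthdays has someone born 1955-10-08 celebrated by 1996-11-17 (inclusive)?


Birth: 1955-10-08
Reference: 1996-11-17
Year difference: 1996 - 1955 = 41
Has birthday (10-08) occurred by 11-17? Yes
Age in full years: 41

41


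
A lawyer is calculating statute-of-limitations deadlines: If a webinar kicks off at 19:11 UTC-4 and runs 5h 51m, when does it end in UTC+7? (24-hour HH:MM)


Start: 19:11 in UTC-4
Step 1 - add duration:
  minutes: 11 + 51 = 62 (carry 1h)
  hours: 19 + 5 + 1 = 25
  end in UTC-4: 01:02
Step 2 - convert UTC-4 -> UTC+7:
  offset difference: 7 - (-4) = 11 hours
  1 + (11) = 12 -> mod 24 = 12
Result: 12:02 in UTC+7

12:02


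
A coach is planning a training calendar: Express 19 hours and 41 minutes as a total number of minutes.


Hours: 19
Extra minutes: 41
Minutes per hour: 60
Hours to minutes: 19 x 60 = 1140
Total: 1140 + 41 = 1181

1181


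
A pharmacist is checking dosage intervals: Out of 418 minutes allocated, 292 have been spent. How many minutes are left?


Total budget: 418 minutes
Time used: 292 minutes
Remaining: 418 - 292 = 126 minutes
Percent used: 69.9%
Percent remaining: 30.1%

126


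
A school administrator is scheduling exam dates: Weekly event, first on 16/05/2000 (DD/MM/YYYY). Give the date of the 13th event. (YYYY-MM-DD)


First occurrence: 2000-05-16 (occurrence 1)
Each occurrence is 7 days after the previous.
Occurrence 13 is 12 weeks after the first.
12 weeks = 84 days
2000-05-16 + 84 days = 2000-08-08

2000-08-08


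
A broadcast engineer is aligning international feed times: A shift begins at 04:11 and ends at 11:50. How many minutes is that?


Start time: 04:11 = 251 minutes from midnight
End time: 11:50 = 710 minutes from midnight
Difference: 710 - 251 = 459 minutes
That is 7 hours and 39 minutes

459


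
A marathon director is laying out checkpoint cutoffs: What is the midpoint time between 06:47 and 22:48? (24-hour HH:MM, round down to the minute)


Start time: 06:47 = 407 minutes from midnight
End time: 22:48 = 1368 minutes from midnight
Sum: 407 + 1368 = 1775
Midpoint: 1775 / 2 = 887 minutes
Convert: 887 / 60 = 14 hours, 47 minutes
Result: 14:47

14:47


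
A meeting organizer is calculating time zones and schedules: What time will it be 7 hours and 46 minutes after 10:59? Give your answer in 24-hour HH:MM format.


Start time: 10:59
Adding: 7 hours 46 minutes
Minutes: 59 + 46 = 105
Minute overflow: 105 >= 60, so carry 1 hour, minutes = 45
Hours: 10 + 7 + 1 = 18
Result: 18:45

18:45


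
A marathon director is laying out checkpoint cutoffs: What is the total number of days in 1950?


Year: 1950
Check leap year rules:
Divisible by 4? No
1950 is not a leap year
Days: 365

365


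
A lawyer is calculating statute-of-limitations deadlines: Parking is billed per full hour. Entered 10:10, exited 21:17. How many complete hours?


Start: 10:10
End: 21:17
Hour difference: 21 - 10 = 11 hours
Minute difference: 17 - 10 = 7 minutes
Total minutes: 667
Complete hours: 667 / 60 = 11 (remainder 7)

11


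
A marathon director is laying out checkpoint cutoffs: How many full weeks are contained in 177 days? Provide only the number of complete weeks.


Total days: 177
Days per week: 7
Division: 177 / 7 = 25 remainder 2
Complete weeks: 25
Remaining days: 2

25


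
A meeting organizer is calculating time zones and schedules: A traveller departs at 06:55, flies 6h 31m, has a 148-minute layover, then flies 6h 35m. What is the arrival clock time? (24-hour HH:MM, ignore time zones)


Depart: 06:55
Leg 1: +391 min -> 13:26
Layover: +148 min -> 15:54
Leg 2: +395 min -> 22:29
Total travel: 934 minutes = 15h 34m
Arrival: 22:29

22:29


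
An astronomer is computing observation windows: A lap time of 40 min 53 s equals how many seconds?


Minutes: 40
Seconds: 53
Convert minutes to seconds: 40 x 60 = 2400
Add remaining seconds: 2400 + 53 = 2453

2453


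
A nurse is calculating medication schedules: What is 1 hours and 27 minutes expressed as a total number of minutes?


Hours: 1
Minutes: 27
Convert hours to minutes: 1 x 60 = 60
Add remaining minutes: 60 + 27 = 87

87


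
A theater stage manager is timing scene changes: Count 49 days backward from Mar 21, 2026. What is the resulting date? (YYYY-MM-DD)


Start: 2026-03-21
Subtracting 49 days
Days already passed in March: 21
After going back through March: 28 more days to subtract
February 2026 has 28 days, need 28
Result: 2026-01-31

2026-01-31


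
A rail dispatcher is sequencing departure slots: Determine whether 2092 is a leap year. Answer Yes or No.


Year: 2092
Divisible by 4? 2092 / 4 = 523.0 -> Yes
Divisible by 100? 2092 / 100 = 20.92 -> No
Divisible by 4 but not 100, so it IS a leap year

Yes


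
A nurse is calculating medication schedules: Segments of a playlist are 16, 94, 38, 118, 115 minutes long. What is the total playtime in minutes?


Durations: 16, 94, 38, 118, 115
Running sum: 16
+ 94 = 110
+ 38 = 148
+ 118 = 266
+ 115 = 381
Total duration: 381 minutes
That is 6 hours and 21 minutes

381


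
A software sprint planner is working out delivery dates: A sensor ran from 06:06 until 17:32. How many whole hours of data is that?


Start: 06:06
End: 17:32
Hour difference: 17 - 6 = 11 hours
Minute difference: 32 - 6 = 26 minutes
Total minutes: 686
Complete hours: 686 / 60 = 11 (remainder 26)

11


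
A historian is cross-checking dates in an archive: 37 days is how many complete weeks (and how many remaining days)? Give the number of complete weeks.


Total days: 37
Days per week: 7
Division: 37 / 7 = 5 remainder 2
Complete weeks: 5
Remaining days: 2

5


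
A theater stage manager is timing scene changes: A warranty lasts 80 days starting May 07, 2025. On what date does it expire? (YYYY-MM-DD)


Start: 2025-05-07
Adding 80 days
Days remaining in May: 24
After May: 56 days still to add
June 2025: 30 days, 26 remaining
July 2025 has 31 days, need 26
Result: 2025-07-26

2025-07-26


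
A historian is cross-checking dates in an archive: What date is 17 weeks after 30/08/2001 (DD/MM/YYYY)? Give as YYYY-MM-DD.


Start: 2001-08-30
Weeks to add: 17
Convert to days: 17 x 7 = 119 days
Add 119 days to 2001-08-30
Result: 2001-12-27

2001-12-27


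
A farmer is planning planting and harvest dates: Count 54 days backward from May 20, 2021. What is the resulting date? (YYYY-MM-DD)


Start: 2021-05-20
Subtracting 54 days
Days already passed in May: 20
After going back through May: 34 more days to subtract
April 2021: 30 days, 4 remaining
March 2021 has 31 days, need 4
Result: 2021-03-27

2021-03-27


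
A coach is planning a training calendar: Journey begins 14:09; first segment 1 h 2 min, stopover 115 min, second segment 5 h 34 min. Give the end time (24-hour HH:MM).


Depart: 14:09
Leg 1: +62 min -> 15:11
Layover: +115 min -> 17:06
Leg 2: +334 min -> 22:40
Total travel: 511 minutes = 8h 31m
Arrival: 22:40

22:40


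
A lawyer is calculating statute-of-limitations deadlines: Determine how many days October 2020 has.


Month: October
Year: 2020
October is a 31-day month
Total: 31 days

31


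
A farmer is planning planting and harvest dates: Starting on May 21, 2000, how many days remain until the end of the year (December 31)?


Start: May 21, 2000
End: December 31, 2000
Days left in May: 10
June: 30
July: 31
August: 31
September: 30
... plus remaining months
Sum of remaining months: 214
Total: 10 + 214 = 224

224


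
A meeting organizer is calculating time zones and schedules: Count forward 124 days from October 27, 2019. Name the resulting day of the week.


Start: 2019-10-27 (Sunday)
Step 1 - find target date: add 124 days
  2019-10-27 + 124 days = 2020-02-28
Step 2 - day of week:
  124 mod 7 = 5
  Sunday + 5 days -> Friday
Result: Friday (2020-02-28)

Friday


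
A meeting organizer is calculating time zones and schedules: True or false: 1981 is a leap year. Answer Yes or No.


Year: 1981
Divisible by 4? 1981 / 4 = 495.25 -> No
Not divisible by 4, so NOT a leap year

No


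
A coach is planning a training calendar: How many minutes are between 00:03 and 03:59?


Start time: 00:03 = 3 minutes from midnight
End time: 03:59 = 239 minutes from midnight
Difference: 239 - 3 = 236 minutes
That is 3 hours and 56 minutes

236


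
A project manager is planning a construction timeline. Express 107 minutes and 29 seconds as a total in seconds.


Minutes: 107
Seconds: 29
Convert minutes to seconds: 107 x 60 = 6420
Add remaining seconds: 6420 + 29 = 6449

6449


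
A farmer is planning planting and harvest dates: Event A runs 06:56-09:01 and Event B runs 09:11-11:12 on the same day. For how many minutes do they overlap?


Interval A: [416, 541] minutes from midnight
Interval B: [551, 672] minutes from midnight
Overlap start = max(416, 551) = 551
Overlap end = min(541, 672) = 541
End <= start, so the intervals do not overlap: 0 minutes

0


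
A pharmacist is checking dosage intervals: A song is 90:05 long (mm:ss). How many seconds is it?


Minutes: 90
Extra seconds: 5
Seconds per minute: 60
Minutes to seconds: 90 x 60 = 5400
Total: 5400 + 5 = 5405

5405


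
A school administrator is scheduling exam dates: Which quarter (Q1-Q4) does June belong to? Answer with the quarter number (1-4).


Month: June (month 6)
Q1: January-March (months 1-3)
Q2: April-June (months 4-6)
Q3: July-September (months 7-9)
Q4: October-December (months 10-12)
Month 6 falls in Q2

2


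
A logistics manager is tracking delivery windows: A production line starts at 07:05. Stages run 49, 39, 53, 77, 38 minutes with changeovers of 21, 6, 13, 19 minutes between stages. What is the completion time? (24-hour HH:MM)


Start: 07:05 = 425 min from midnight
  after task 1 (49 min): 07:54
  after break (21 min): 08:15
  after task 2 (39 min): 08:54
  after break (6 min): 09:00
  after task 3 (53 min): 09:53
  after break (13 min): 10:06
  after task 4 (77 min): 11:23
  after break (19 min): 11:42
  after task 5 (38 min): 12:20
Total elapsed: 315 minutes
End time: 12:20

12:20


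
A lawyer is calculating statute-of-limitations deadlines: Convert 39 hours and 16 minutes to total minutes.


Hours: 39
Minutes: 16
Convert hours to minutes: 39 x 60 = 2340
Add remaining minutes: 2340 + 16 = 2356

2356


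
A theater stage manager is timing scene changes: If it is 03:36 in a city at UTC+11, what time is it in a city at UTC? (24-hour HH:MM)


Local time: 03:36 at UTC+11 (offset 11h)
Target zone: UTC (offset 0h)
Difference: 0 - (11) = -11 hours
Calculation: 3 + (-11) = -8
Wraparound: (-8) mod 24 = 16
Result: 16:36

16:36


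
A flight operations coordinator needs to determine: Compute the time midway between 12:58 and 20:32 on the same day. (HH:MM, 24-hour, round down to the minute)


Start time: 12:58 = 778 minutes from midnight
End time: 20:32 = 1232 minutes from midnight
Sum: 778 + 1232 = 2010
Midpoint: 2010 / 2 = 1005 minutes
Convert: 1005 / 60 = 16 hours, 45 minutes
Result: 16:45

16:45


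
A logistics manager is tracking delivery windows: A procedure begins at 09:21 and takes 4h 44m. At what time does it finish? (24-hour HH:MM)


Start time: 09:21
Adding: 4 hours 44 minutes
Minutes: 21 + 44 = 65
Minute overflow: 65 >= 60, so carry 1 hour, minutes = 5
Hours: 9 + 4 + 1 = 14
Result: 14:05

14:05


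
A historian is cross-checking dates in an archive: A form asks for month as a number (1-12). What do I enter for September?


Calendar month order:
8. August
9. September <--
10. October
September is month number 9

9


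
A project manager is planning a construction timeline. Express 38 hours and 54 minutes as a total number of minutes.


Hours: 38
Extra minutes: 54
Minutes per hour: 60
Hours to minutes: 38 x 60 = 2280
Total: 2280 + 54 = 2334

2334


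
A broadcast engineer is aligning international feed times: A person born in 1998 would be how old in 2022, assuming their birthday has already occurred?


Birth year: 1998
Current year: 2022
Age = current year - birth year
Age = 2022 - 1998 = 24

24


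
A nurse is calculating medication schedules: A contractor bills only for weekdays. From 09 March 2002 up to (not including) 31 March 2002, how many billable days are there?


Start: 2002-03-09 (Saturday)
End (exclusive): 2002-03-31 (Sunday)
Total calendar days: 22
Full weeks: 22 // 7 = 3 -> 15 weekdays
Remaining 1 days starting on Saturday:
  Sat(-) -> 0 weekdays
Total business days: 15 + 0 = 15

15


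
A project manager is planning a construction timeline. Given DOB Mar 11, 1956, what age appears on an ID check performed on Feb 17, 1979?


Birth: 1956-03-11
Reference: 1979-02-17
Year difference: 1979 - 1956 = 23
Has birthday (03-11) occurred by 02-17? No
Birthday not yet reached this year -> subtract 1
Age in full years: 22

22


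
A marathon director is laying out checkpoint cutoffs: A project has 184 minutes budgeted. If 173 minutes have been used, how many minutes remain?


Total budget: 184 minutes
Time used: 173 minutes
Remaining: 184 - 173 = 11 minutes
Percent used: 94.0%
Percent remaining: 6.0%

11


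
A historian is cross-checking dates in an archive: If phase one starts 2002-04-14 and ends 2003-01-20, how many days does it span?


Start date: 2002-04-14
End date: 2003-01-20
Apr 2002: +17 days
May 2002: +31 days
Jun 2002: +30 days
... (7 more months)
Total: 281 days

281


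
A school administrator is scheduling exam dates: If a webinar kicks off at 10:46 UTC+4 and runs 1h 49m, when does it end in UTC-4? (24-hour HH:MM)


Start: 10:46 in UTC+4
Step 1 - add duration:
  minutes: 46 + 49 = 95 (carry 1h)
  hours: 10 + 1 + 1 = 12
  end in UTC+4: 12:35
Step 2 - convert UTC+4 -> UTC-4:
  offset difference: -4 - (4) = -8 hours
  12 + (-8) = 4 -> mod 24 = 4
Result: 04:35 in UTC-4

04:35


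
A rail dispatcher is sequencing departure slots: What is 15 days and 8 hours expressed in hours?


Days: 15
Extra hours: 8
Hours per day: 24
Days to hours: 15 x 24 = 360
Total: 360 + 8 = 368

368


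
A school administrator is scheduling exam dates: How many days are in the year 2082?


Year: 2082
Check leap year rules:
Divisible by 4? No
2082 is not a leap year
Days: 365

365


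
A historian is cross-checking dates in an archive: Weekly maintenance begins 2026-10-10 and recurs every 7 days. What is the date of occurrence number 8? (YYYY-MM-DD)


First occurrence: 2026-10-10 (occurrence 1)
Each occurrence is 7 days after the previous.
Occurrence 8 is 7 weeks after the first.
7 weeks = 49 days
2026-10-10 + 49 days = 2026-11-28

2026-11-28


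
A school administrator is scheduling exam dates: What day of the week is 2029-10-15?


Date: 2029-10-15
January 1, 2029 is a Monday
Day of year: 288
Offset from Jan 1: 287 days
287 mod 7 = 0
Result: Monday

Monday


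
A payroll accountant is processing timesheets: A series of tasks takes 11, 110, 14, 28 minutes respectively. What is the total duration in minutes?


Durations: 11, 110, 14, 28
Running sum: 11
+ 110 = 121
+ 14 = 135
+ 28 = 163
Total duration: 163 minutes
That is 2 hours and 43 minutes

163


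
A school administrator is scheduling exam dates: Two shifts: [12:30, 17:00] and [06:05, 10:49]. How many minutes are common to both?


Interval A: [750, 1020] minutes from midnight
Interval B: [365, 649] minutes from midnight
Overlap start = max(750, 365) = 750
Overlap end = min(1020, 649) = 649
End <= start, so the intervals do not overlap: 0 minutes

0


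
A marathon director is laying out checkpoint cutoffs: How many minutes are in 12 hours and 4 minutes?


Hours: 12
Extra minutes: 4
Minutes per hour: 60
Hours to minutes: 12 x 60 = 720
Total: 720 + 4 = 724

724


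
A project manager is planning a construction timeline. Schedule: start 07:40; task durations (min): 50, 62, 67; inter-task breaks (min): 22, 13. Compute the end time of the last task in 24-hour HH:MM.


Start: 07:40 = 460 min from midnight
  after task 1 (50 min): 08:30
  after break (22 min): 08:52
  after task 2 (62 min): 09:54
  after break (13 min): 10:07
  after task 3 (67 min): 11:14
Total elapsed: 214 minutes
End time: 11:14

11:14


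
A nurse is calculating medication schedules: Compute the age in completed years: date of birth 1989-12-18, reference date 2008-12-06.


Birth: 1989-12-18
Reference: 2008-12-06
Year difference: 2008 - 1989 = 19
Has birthday (12-18) occurred by 12-06? No
Birthday not yet reached this year -> subtract 1
Age in full years: 18

18


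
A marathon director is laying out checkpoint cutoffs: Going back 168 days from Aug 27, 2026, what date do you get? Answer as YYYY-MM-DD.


Start: 2026-08-27
Subtracting 168 days
Days already passed in August: 27
After going back through August: 141 more days to subtract
July 2026: 31 days, 110 remaining
June 2026: 30 days, 80 remaining
May 2026: 31 days, 49 remaining
April 2026: 30 days, 19 remaining
Result: 2026-03-12

2026-03-12


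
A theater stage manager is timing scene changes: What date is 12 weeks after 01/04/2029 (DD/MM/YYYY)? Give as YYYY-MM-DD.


Start: 2029-04-01
Weeks to add: 12
Convert to days: 12 x 7 = 84 days
Add 84 days to 2029-04-01
Result: 2029-06-24

2029-06-24


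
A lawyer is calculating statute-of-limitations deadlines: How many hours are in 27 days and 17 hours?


Days: 27
Extra hours: 17
Hours per day: 24
Days to hours: 27 x 24 = 648
Total: 648 + 17 = 665

665


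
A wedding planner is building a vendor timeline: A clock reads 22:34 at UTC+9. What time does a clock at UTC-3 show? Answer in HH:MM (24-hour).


Local time: 22:34 at UTC+9 (offset 9h)
Target zone: UTC-3 (offset -3h)
Difference: -3 - (9) = -12 hours
Calculation: 22 + (-12) = 10
Result: 10:34

10:34


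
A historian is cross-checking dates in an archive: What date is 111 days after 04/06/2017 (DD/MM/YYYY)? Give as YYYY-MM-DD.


Start: 2017-06-04
Adding 111 days
Days remaining in June: 26
After June: 85 days still to add
July 2017: 31 days, 54 remaining
August 2017: 31 days, 23 remaining
September 2017 has 30 days, need 23
Result: 2017-09-23

2017-09-23


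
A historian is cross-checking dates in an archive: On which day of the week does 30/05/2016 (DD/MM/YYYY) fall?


Date: 2016-05-30
January 1, 2016 is a Friday
Day of year: 151
Offset from Jan 1: 150 days
150 mod 7 = 3
Result: Monday

Monday


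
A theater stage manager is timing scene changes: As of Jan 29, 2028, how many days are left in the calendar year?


Start: January 29, 2028
End: December 31, 2028
Days left in January: 2
February: 29
March: 31
April: 30
May: 31
... plus remaining months
Sum of remaining months: 335
Total: 2 + 335 = 337

337


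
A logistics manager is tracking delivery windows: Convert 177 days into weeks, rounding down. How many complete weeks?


Total days: 177
Days per week: 7
Division: 177 / 7 = 25 remainder 2
Complete weeks: 25
Remaining days: 2

25


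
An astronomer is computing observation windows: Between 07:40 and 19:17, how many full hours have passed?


Start: 07:40
End: 19:17
Hour difference: 19 - 7 = 12 hours
Minute difference: 17 - 40 = -23 minutes
Total minutes: 697
Complete hours: 697 / 60 = 11 (remainder 37)

11


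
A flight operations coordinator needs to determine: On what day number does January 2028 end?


Month: January
Year: 2028
January is a 31-day month
Total: 31 days

31


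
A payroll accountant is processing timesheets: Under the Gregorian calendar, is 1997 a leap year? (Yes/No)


Year: 1997
Divisible by 4? 1997 / 4 = 499.25 -> No
Not divisible by 4, so NOT a leap year

No


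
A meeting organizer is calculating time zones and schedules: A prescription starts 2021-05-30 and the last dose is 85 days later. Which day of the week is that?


Start: 2021-05-30 (Sunday)
Step 1 - find target date: add 85 days
  2021-05-30 + 85 days = 2021-08-23
Step 2 - day of week:
  85 mod 7 = 1
  Sunday + 1 days -> Monday
Result: Monday (2021-08-23)

Monday


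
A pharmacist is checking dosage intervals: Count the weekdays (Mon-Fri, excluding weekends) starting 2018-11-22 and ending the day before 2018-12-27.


Start: 2018-11-22 (Thursday)
End (exclusive): 2018-12-27 (Thursday)
Total calendar days: 35
Full weeks: 35 // 7 = 5 -> 25 weekdays
Remaining 0 days starting on Thursday:
Total business days: 25 + 0 = 25

25


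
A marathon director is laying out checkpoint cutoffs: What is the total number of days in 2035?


Year: 2035
Check leap year rules:
Divisible by 4? No
2035 is not a leap year
Days: 365

365


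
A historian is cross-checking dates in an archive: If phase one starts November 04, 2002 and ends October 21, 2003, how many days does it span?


Start date: 2002-11-04
End date: 2003-10-21
Nov 2002: +27 days
Dec 2002: +31 days
Jan 2003: +31 days
... (9 more months)
Total: 351 days

351


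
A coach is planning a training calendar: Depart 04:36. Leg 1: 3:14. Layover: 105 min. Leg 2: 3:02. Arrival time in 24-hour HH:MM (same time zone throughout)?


Depart: 04:36
Leg 1: +194 min -> 07:50
Layover: +105 min -> 09:35
Leg 2: +182 min -> 12:37
Total travel: 481 minutes = 8h 1m
Arrival: 12:37

12:37


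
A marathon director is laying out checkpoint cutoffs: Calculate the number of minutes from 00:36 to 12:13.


Start time: 00:36 = 36 minutes from midnight
End time: 12:13 = 733 minutes from midnight
Difference: 733 - 36 = 697 minutes
That is 11 hours and 37 minutes

697


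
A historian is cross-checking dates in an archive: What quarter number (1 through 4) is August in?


Month: August (month 8)
Q1: January-March (months 1-3)
Q2: April-June (months 4-6)
Q3: July-September (months 7-9)
Q4: October-December (months 10-12)
Month 8 falls in Q3

3


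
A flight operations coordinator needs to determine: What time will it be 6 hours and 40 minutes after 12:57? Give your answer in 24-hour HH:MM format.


Start time: 12:57
Adding: 6 hours 40 minutes
Minutes: 57 + 40 = 97
Minute overflow: 97 >= 60, so carry 1 hour, minutes = 37
Hours: 12 + 6 + 1 = 19
Result: 19:37

19:37


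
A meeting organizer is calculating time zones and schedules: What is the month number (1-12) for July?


Calendar month order:
6. June
7. July <--
8. August
July is month number 7

7


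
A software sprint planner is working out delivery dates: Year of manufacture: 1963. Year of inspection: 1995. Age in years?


Birth year: 1963
Current year: 1995
Age = current year - birth year
Age = 1995 - 1963 = 32

32


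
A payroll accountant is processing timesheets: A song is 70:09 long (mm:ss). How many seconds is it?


Minutes: 70
Extra seconds: 9
Seconds per minute: 60
Minutes to seconds: 70 x 60 = 4200
Total: 4200 + 9 = 4209

4209


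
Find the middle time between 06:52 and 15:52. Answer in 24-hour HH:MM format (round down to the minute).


Start time: 06:52 = 412 minutes from midnight
End time: 15:52 = 952 minutes from midnight
Sum: 412 + 952 = 1364
Midpoint: 1364 / 2 = 682 minutes
Convert: 682 / 60 = 11 hours, 22 minutes
Result: 11:22

11:22


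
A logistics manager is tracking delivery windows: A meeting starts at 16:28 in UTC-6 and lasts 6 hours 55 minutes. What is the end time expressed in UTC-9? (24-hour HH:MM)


Start: 16:28 in UTC-6
Step 1 - add duration:
  minutes: 28 + 55 = 83 (carry 1h)
  hours: 16 + 6 + 1 = 23
  end in UTC-6: 23:23
Step 2 - convert UTC-6 -> UTC-9:
  offset difference: -9 - (-6) = -3 hours
  23 + (-3) = 20 -> mod 24 = 20
Result: 20:23 in UTC-9

20:23


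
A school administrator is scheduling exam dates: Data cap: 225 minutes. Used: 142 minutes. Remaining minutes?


Total budget: 225 minutes
Time used: 142 minutes
Remaining: 225 - 142 = 83 minutes
Percent used: 63.1%
Percent remaining: 36.9%

83


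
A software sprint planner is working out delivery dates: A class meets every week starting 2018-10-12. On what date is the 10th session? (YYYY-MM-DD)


First occurrence: 2018-10-12 (occurrence 1)
Each occurrence is 7 days after the previous.
Occurrence 10 is 9 weeks after the first.
9 weeks = 63 days
2018-10-12 + 63 days = 2018-12-14

2018-12-14


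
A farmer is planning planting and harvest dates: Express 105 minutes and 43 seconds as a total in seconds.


Minutes: 105
Seconds: 43
Convert minutes to seconds: 105 x 60 = 6300
Add remaining seconds: 6300 + 43 = 6343

6343


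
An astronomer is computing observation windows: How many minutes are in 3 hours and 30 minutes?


Hours: 3
Minutes: 30
Convert hours to minutes: 3 x 60 = 180
Add remaining minutes: 180 + 30 = 210

210


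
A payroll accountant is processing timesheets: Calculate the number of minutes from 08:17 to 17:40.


Start time: 08:17 = 497 minutes from midnight
End time: 17:40 = 1060 minutes from midnight
Difference: 1060 - 497 = 563 minutes
That is 9 hours and 23 minutes

563


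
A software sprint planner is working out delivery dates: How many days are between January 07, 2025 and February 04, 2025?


Start date: 2025-01-07
End date: 2025-02-04
Jan 2025: +25 days
Feb 2025: +3 days
Total: 28 days

28


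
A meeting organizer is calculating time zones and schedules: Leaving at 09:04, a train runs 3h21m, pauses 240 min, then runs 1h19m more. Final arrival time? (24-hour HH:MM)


Depart: 09:04
Leg 1: +201 min -> 12:25
Layover: +240 min -> 16:25
Leg 2: +79 min -> 17:44
Total travel: 520 minutes = 8h 40m
Arrival: 17:44

17:44


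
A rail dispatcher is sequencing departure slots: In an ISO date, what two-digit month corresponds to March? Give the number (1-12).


Calendar month order:
2. February
3. March <--
4. April
March is month number 3

3


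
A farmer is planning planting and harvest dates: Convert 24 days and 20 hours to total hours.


Days: 24
Extra hours: 20
Hours per day: 24
Days to hours: 24 x 24 = 576
Total: 576 + 20 = 596

596


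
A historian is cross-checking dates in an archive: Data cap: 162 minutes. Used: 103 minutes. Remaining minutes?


Total budget: 162 minutes
Time used: 103 minutes
Remaining: 162 - 103 = 59 minutes
Percent used: 63.6%
Percent remaining: 36.4%

59


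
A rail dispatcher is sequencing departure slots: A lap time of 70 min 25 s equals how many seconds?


Minutes: 70
Seconds: 25
Convert minutes to seconds: 70 x 60 = 4200
Add remaining seconds: 4200 + 25 = 4225

4225


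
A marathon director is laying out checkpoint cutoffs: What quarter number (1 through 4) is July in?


Month: July (month 7)
Q1: January-March (months 1-3)
Q2: April-June (months 4-6)
Q3: July-September (months 7-9)
Q4: October-December (months 10-12)
Month 7 falls in Q3

3


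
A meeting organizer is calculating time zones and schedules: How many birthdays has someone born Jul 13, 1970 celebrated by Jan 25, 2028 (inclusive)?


Birth: 1970-07-13
Reference: 2028-01-25
Year difference: 2028 - 1970 = 58
Has birthday (07-13) occurred by 01-25? No
Birthday not yet reached this year -> subtract 1
Age in full years: 57

57


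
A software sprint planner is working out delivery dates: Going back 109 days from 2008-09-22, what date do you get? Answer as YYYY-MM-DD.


Start: 2008-09-22
Subtracting 109 days
Days already passed in September: 22
After going back through September: 87 more days to subtract
August 2008: 31 days, 56 remaining
July 2008: 31 days, 25 remaining
June 2008 has 30 days, need 25
Result: 2008-06-05

2008-06-05


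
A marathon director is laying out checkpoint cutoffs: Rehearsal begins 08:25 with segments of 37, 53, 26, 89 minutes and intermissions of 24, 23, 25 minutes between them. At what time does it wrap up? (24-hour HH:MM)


Start: 08:25 = 505 min from midnight
  after task 1 (37 min): 09:02
  after break (24 min): 09:26
  after task 2 (53 min): 10:19
  after break (23 min): 10:42
  after task 3 (26 min): 11:08
  after break (25 min): 11:33
  after task 4 (89 min): 13:02
Total elapsed: 277 minutes
End time: 13:02

13:02


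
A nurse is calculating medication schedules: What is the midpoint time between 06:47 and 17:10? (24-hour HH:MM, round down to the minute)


Start time: 06:47 = 407 minutes from midnight
End time: 17:10 = 1030 minutes from midnight
Sum: 407 + 1030 = 1437
Midpoint: 1437 / 2 = 718 minutes
Convert: 718 / 60 = 11 hours, 58 minutes
Result: 11:58

11:58


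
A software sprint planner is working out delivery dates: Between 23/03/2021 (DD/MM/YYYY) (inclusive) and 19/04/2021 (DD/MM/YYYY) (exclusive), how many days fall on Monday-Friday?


Start: 2021-03-23 (Tuesday)
End (exclusive): 2021-04-19 (Monday)
Total calendar days: 27
Full weeks: 27 // 7 = 3 -> 15 weekdays
Remaining 6 days starting on Tuesday:
  Tue(w), Wed(w), Thu(w), Fri(w), Sat(-), Sun(-) -> 4 weekdays
Total business days: 15 + 4 = 19

19


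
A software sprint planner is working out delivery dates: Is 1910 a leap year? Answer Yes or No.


Year: 1910
Divisible by 4? 1910 / 4 = 477.5 -> No
Not divisible by 4, so NOT a leap year

No


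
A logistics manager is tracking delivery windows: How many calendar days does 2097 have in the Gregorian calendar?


Year: 2097
Check leap year rules:
Divisible by 4? No
2097 is not a leap year
Days: 365

365


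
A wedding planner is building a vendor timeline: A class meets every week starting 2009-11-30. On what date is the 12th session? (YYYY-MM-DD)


First occurrence: 2009-11-30 (occurrence 1)
Each occurrence is 7 days after the previous.
Occurrence 12 is 11 weeks after the first.
11 weeks = 77 days
2009-11-30 + 77 days = 2010-02-15

2010-02-15


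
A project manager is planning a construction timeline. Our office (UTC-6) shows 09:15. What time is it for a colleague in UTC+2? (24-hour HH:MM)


Local time: 09:15 at UTC-6 (offset -6h)
Target zone: UTC+2 (offset 2h)
Difference: 2 - (-6) = 8 hours
Calculation: 9 + (8) = 17
Result: 17:15

17:15


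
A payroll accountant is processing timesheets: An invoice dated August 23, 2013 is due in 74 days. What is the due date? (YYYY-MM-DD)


Start: 2013-08-23
Adding 74 days
Days remaining in August: 8
After August: 66 days still to add
September 2013: 30 days, 36 remaining
October 2013: 31 days, 5 remaining
November 2013 has 30 days, need 5
Result: 2013-11-05

2013-11-05


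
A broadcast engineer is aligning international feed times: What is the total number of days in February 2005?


Month: February
Year: 2005
2005 is not a leap year
February has 28 days
Total: 28 days

28


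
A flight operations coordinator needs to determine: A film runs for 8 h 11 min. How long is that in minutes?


Hours: 8
Minutes: 11
Convert hours to minutes: 8 x 60 = 480
Add remaining minutes: 480 + 11 = 491

491


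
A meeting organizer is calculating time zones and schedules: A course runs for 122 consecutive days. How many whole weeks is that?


Total days: 122
Days per week: 7
Division: 122 / 7 = 17 remainder 3
Complete weeks: 17
Remaining days: 3

17


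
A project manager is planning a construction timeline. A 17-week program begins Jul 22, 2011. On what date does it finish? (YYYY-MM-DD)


Start: 2011-07-22
Weeks to add: 17
Convert to days: 17 x 7 = 119 days
Add 119 days to 2011-07-22
Result: 2011-11-18

2011-11-18


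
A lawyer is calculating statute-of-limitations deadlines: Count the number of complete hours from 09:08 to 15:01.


Start: 09:08
End: 15:01
Hour difference: 15 - 9 = 6 hours
Minute difference: 1 - 8 = -7 minutes
Total minutes: 353
Complete hours: 353 / 60 = 5 (remainder 53)

5


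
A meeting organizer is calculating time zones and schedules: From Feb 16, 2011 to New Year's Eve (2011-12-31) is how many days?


Start: February 16, 2011
End: December 31, 2011
Days left in February: 12
March: 31
April: 30
May: 31
June: 30
... plus remaining months
Sum of remaining months: 306
Total: 12 + 306 = 318

318
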